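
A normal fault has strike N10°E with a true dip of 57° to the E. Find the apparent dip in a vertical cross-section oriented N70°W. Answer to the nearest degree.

57°

The strike is N10°E and the section trends N70°W; the acute angle between them is β = 80°.
tan α = tan 57° × sin 80° = 1.5399 × 0.9848 = 1.5165
α = arctan(1.5165) = 56.60°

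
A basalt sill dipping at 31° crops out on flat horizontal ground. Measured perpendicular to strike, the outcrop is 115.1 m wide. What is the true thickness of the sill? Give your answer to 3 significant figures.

59.3 m

True thickness t = w · sin(dip) = 115.1 × sin 31°
t = 115.1 × 0.5150 = 59.281 m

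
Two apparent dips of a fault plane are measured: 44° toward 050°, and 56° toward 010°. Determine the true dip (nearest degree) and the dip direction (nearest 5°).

true dip 56°, dip direction 000°

The two traces are lines in the plane: v₁ = (sin 50°·cos 44°, cos 50°·cos 44°, −sin 44°), v₂ = (sin 10°·cos 56°, cos 10°·cos 56°, −sin 56°).
Cross product v₁ × v₂ gives the pole to the plane: n ∝ (-0.001, 0.389, 0.259).
True dip = arccos(n_z / |n|) = arccos(0.5532) = 56.4°.
Dip direction = atan2(-0.001, 0.389) = 360° (azimuth of n's horizontal projection).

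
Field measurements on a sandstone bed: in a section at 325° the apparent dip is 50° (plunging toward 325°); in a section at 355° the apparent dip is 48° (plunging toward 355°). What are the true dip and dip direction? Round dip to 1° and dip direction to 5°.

The two traces are lines in the plane: v₁ = (sin 325°·cos 50°, cos 325°·cos 50°, −sin 50°), v₂ = (sin 355°·cos 48°, cos 355°·cos 48°, −sin 48°).
n = v₁ × v₂ = (-0.119, 0.229, 0.215) (taken with n_z > 0).
tan δ = √(n_x²+n_y²)/n_z = 0.259/0.215, so δ = 50.2°.
The horizontal component of n points toward azimuth atan2(n_x, n_y) = 333°, the dip direction.

true dip 50°, dip direction 335°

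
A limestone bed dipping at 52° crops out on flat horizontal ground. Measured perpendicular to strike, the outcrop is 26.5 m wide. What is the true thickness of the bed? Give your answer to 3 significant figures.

True thickness t = w · sin(dip) = 26.5 × sin 52°
t = 26.5 × 0.7880 = 20.882 m

20.9 m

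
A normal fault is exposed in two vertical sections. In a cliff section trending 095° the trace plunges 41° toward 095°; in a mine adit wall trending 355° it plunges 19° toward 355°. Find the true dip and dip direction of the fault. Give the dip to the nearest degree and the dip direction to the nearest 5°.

The two traces are lines in the plane: v₁ = (sin 95°·cos 41°, cos 95°·cos 41°, −sin 41°), v₂ = (sin 355°·cos 19°, cos 355°·cos 19°, −sin 19°).
The plane normal is n = v₁ × v₂ ∝ (0.639, 0.299, 0.703).
tan δ = √(n_x²+n_y²)/n_z = 0.706/0.703, so δ = 45.1°.
The horizontal component of n points toward azimuth atan2(n_x, n_y) = 65°, the dip direction.

true dip 45°, dip direction 065°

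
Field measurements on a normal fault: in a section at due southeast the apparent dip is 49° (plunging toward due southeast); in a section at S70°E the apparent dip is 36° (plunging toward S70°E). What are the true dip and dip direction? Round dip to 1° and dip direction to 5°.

true dip 54°, dip direction 170°

Represent each trace as a vector plunging at its apparent dip toward its trend (east-north-up frame): v₁ = (0.464, -0.464, -0.755), v₂ = (0.760, -0.277, -0.588).
Cross product v₁ × v₂ gives the pole to the plane: n ∝ (0.064, -0.301, 0.224).
True dip = arccos(n_z / |n|) = arccos(0.5890) = 53.9°.
Dip direction = atan2(0.064, -0.301) = 168° (azimuth of n's horizontal projection).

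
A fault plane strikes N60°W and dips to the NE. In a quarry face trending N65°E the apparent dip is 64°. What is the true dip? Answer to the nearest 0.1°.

68.2°

The section is 55° from the strike.
tan(true dip) = tan 64° / sin 55° = 2.5030
true dip = arctan 2.5030 = 68.22°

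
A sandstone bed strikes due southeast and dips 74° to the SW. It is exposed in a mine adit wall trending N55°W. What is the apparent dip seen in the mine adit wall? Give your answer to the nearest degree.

The strike is due southeast and the section trends N55°W; the acute angle between them is β = 10°.
tan(apparent dip) = tan 74° · sin 10° = 0.6056
apparent dip = arctan 0.6056 = 31.20°

31°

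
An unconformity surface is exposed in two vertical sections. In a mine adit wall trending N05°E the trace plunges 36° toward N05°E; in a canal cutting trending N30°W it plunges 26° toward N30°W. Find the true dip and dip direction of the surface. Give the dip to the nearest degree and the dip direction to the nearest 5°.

true dip 37°, dip direction 020°

Represent each trace as a vector plunging at its apparent dip toward its trend (east-north-up frame): v₁ = (0.071, 0.806, -0.588), v₂ = (-0.449, 0.778, -0.438).
The plane normal is n = v₁ × v₂ ∝ (0.104, 0.295, 0.417).
Dip δ = arctan(|n_h|/n_z) = arctan(0.313/0.417) = 36.9°.
The horizontal component of n points toward azimuth atan2(n_x, n_y) = 19°, the dip direction.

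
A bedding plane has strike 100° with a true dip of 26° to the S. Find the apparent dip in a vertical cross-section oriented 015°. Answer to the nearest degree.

26°

Angle between strike (100°) and section (015°): β = 85°.
tan α = tan 26° × sin 85° = 0.4877 × 0.9962 = 0.4859
α = arctan(0.4859) = 25.91°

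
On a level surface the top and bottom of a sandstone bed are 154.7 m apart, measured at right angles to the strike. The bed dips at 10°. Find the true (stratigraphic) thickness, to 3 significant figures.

True thickness t = w · sin(dip) = 154.7 × sin 10°
t = 154.7 × 0.1736 = 26.863 m

26.9 m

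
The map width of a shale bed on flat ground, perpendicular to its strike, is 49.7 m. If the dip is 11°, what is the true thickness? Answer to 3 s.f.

True thickness t = w · sin(dip) = 49.7 × sin 11°
t = 49.7 × 0.1908 = 9.483 m

9.48 m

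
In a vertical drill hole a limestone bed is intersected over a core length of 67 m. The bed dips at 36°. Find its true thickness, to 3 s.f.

True thickness t = h · cos(dip) = 67 × cos 36°
t = 67 × 0.8090 = 54.204 m

54.2 m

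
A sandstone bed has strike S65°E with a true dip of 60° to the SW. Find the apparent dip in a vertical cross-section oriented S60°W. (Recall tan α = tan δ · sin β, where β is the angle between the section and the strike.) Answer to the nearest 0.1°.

The section lies 55° from the strike.
tan(apparent dip) = tan 60° · sin 55° = 1.4188
α = arctan(1.4188) = 54.82°

54.8°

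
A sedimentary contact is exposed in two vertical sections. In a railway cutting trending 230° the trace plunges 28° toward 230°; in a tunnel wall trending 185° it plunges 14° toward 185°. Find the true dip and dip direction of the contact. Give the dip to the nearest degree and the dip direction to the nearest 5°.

The two traces are lines in the plane: v₁ = (sin 230°·cos 28°, cos 230°·cos 28°, −sin 28°), v₂ = (sin 185°·cos 14°, cos 185°·cos 14°, −sin 14°).
n = v₁ × v₂ = (-0.316, -0.124, 0.606) (taken with n_z > 0).
Dip δ = arctan(|n_h|/n_z) = arctan(0.340/0.606) = 29.3°.
Dip direction = azimuth of (n_x, n_y) = atan2(-0.316, -0.124) = 249°.

true dip 29°, dip direction 250°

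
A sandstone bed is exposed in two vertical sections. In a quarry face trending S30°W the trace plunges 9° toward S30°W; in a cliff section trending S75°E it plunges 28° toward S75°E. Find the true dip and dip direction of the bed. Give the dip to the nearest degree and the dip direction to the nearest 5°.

true dip 32°, dip direction 135°

Represent each trace as a vector plunging at its apparent dip toward its trend (east-north-up frame): v₁ = (-0.494, -0.855, -0.156), v₂ = (0.853, -0.229, -0.469).
Cross product v₁ × v₂ gives the pole to the plane: n ∝ (0.366, -0.365, 0.842).
tan δ = √(n_x²+n_y²)/n_z = 0.517/0.842, so δ = 31.5°.
Dip direction = atan2(0.366, -0.365) = 135° (azimuth of n's horizontal projection).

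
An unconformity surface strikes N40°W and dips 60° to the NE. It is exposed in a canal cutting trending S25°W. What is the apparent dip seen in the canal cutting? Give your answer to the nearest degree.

The strike is N40°W and the section trends S25°W; the acute angle between them is β = 65°.
tan(apparent dip) = tan 60° · sin 65° = 1.5698
apparent dip = arctan 1.5698 = 57.50°

58°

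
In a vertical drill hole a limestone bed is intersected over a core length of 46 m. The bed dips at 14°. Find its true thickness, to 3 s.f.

44.6 m

True thickness t = h · cos(dip) = 46 × cos 14°
t = 46 × 0.9703 = 44.634 m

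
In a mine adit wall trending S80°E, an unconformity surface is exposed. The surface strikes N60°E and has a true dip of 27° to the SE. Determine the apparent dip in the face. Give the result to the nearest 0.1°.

The strike is N60°E and the section trends S80°E; the acute angle between them is β = 40°.
tan α = tan 27° × sin 40° = 0.5095 × 0.6428 = 0.3275
apparent dip = arctan 0.3275 = 18.13°

18.1°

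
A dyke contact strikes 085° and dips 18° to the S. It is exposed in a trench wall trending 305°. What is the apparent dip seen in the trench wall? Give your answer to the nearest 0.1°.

The section lies 40° from the strike.
tan α = tan 18° × sin 40° = 0.3249 × 0.6428 = 0.2089
apparent dip = arctan 0.2089 = 11.80°

11.8°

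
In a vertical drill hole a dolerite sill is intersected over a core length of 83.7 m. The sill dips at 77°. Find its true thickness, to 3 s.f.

True thickness t = h · cos(dip) = 83.7 × cos 77°
t = 83.7 × 0.2250 = 18.828 m

18.8 m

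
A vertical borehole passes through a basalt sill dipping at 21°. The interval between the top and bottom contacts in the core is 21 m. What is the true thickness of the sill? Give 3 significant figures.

True thickness t = h · cos(dip) = 21 × cos 21°
t = 21 × 0.9336 = 19.605 m

19.6 m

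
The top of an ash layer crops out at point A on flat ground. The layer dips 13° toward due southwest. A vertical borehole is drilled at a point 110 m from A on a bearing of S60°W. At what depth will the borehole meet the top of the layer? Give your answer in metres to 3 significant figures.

24.5 m

The hole lies 15° from the dip direction, so the down-dip offset is 110 × cos 15° = 106.25 m.
Depth = down-dip offset × tan(dip) = 106.25 × tan 13° = 106.25 × 0.2309
Depth = 24.53 m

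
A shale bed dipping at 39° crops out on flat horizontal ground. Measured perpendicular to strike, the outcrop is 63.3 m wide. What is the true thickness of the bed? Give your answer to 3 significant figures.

39.8 m

True thickness t = w · sin(dip) = 63.3 × sin 39°
t = 63.3 × 0.6293 = 39.836 m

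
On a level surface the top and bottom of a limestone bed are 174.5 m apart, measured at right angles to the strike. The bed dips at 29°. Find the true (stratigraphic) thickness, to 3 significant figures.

True thickness t = w · sin(dip) = 174.5 × sin 29°
t = 174.5 × 0.4848 = 84.599 m

84.6 m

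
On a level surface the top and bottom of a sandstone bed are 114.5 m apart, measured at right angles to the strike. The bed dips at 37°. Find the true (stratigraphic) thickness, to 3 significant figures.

True thickness t = w · sin(dip) = 114.5 × sin 37°
t = 114.5 × 0.6018 = 68.908 m

68.9 m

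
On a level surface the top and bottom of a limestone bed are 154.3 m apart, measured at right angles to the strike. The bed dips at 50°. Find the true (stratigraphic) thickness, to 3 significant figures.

True thickness t = w · sin(dip) = 154.3 × sin 50°
t = 154.3 × 0.7660 = 118.201 m

118 m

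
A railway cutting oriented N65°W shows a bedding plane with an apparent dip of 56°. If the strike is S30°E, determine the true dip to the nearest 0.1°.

68.8°

β = acute angle between strike S30°E and section N65°W = 35°.
tan(true dip) = tan 56° / sin 35° = 2.5848
true dip = arctan 2.5848 = 68.85°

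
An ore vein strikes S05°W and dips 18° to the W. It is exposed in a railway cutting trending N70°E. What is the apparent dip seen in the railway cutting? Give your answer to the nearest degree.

16°

The strike is S05°W and the section trends N70°E; the acute angle between them is β = 65°.
tan α = tan 18° × sin 65° = 0.3249 × 0.9063 = 0.2945
α = arctan(0.2945) = 16.41°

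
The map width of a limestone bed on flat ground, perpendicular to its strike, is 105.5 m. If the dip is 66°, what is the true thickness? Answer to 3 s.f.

96.4 m

True thickness t = w · sin(dip) = 105.5 × sin 66°
t = 105.5 × 0.9135 = 96.379 m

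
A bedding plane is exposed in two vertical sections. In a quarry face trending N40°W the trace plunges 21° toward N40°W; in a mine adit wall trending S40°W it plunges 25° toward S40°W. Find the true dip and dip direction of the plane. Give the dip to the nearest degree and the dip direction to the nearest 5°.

Represent each trace as a vector plunging at its apparent dip toward its trend (east-north-up frame): v₁ = (-0.600, 0.715, -0.358), v₂ = (-0.583, -0.694, -0.423).
Cross product v₁ × v₂ gives the pole to the plane: n ∝ (-0.551, -0.045, 0.833).
Dip δ = arctan(|n_h|/n_z) = arctan(0.553/0.833) = 33.6°.
Dip direction = atan2(-0.551, -0.045) = 265° (azimuth of n's horizontal projection).

true dip 34°, dip direction 265°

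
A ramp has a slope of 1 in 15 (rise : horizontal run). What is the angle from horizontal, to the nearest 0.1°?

tan θ = 1/15 = 0.0667
θ = arctan(0.0667) = 3.81°

3.8°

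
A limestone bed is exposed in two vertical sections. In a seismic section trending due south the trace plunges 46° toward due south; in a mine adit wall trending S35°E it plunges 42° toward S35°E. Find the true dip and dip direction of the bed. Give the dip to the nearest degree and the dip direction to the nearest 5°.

true dip 46°, dip direction 175°

The two traces are lines in the plane: v₁ = (sin 180°·cos 46°, cos 180°·cos 46°, −sin 46°), v₂ = (sin 145°·cos 42°, cos 145°·cos 42°, −sin 42°).
The plane normal is n = v₁ × v₂ ∝ (0.027, -0.307, 0.296).
tan δ = √(n_x²+n_y²)/n_z = 0.308/0.296, so δ = 46.1°.
Dip direction = azimuth of (n_x, n_y) = atan2(0.027, -0.307) = 175°.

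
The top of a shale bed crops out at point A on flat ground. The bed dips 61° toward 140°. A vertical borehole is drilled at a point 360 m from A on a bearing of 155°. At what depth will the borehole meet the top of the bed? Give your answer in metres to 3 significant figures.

627 m

The hole lies 15° from the dip direction, so the down-dip offset is 360 × cos 15° = 347.73 m.
Depth = down-dip offset × tan(dip) = 347.73 × tan 61° = 347.73 × 1.8040
Depth = 627.33 m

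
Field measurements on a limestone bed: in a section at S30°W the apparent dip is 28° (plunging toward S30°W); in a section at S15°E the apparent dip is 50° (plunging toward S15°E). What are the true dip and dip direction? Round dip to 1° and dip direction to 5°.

true dip 52°, dip direction 145°

Each apparent-dip line lies in the plane. As unit vectors (x east, y north, z up), v₁ plunges 28°→S30°W and v₂ plunges 50°→S15°E.
n = v₁ × v₂ = (0.294, -0.416, 0.401) (taken with n_z > 0).
tan δ = √(n_x²+n_y²)/n_z = 0.510/0.401, so δ = 51.8°.
Dip direction = azimuth of (n_x, n_y) = atan2(0.294, -0.416) = 145°.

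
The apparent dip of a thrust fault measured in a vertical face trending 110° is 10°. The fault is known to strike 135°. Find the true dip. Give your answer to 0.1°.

β = acute angle between strike 135° and section 110° = 25°.
tan(true dip) = tan 10° / sin 25° = 0.4172
true dip = arctan 0.4172 = 22.65°

22.6°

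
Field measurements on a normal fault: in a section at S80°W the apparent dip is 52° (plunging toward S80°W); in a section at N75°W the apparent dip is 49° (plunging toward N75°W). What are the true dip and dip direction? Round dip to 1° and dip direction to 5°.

true dip 52°, dip direction 260°

The two traces are lines in the plane: v₁ = (sin 260°·cos 52°, cos 260°·cos 52°, −sin 52°), v₂ = (sin 285°·cos 49°, cos 285°·cos 49°, −sin 49°).
Cross product v₁ × v₂ gives the pole to the plane: n ∝ (-0.214, -0.042, 0.171).
Dip δ = arctan(|n_h|/n_z) = arctan(0.219/0.171) = 52.0°.
Dip direction = azimuth of (n_x, n_y) = atan2(-0.214, -0.042) = 259°.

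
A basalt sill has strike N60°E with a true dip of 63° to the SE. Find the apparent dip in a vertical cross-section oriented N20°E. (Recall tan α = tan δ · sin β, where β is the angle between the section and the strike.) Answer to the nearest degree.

The section lies 40° from the strike.
tan α = tan 63° × sin 40° = 1.9626 × 0.6428 = 1.2615
apparent dip = arctan 1.2615 = 51.60°

52°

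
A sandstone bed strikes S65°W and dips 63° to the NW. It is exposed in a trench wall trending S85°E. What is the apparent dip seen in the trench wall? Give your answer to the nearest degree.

44°

The strike is S65°W and the section trends S85°E; the acute angle between them is β = 30°.
tan α = tan 63° × sin 30° = 1.9626 × 0.5000 = 0.9813
α = arctan(0.9813) = 44.46°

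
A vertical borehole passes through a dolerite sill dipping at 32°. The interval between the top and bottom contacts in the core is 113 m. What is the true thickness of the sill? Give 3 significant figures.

True thickness t = h · cos(dip) = 113 × cos 32°
t = 113 × 0.8480 = 95.829 m

95.8 m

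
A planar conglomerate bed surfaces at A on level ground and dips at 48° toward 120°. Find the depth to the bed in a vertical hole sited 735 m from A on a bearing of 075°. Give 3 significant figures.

The hole lies 45° from the dip direction, so the down-dip offset is 735 × cos 45° = 519.72 m.
Depth = down-dip offset × tan(dip) = 519.72 × tan 48° = 519.72 × 1.1106
Depth = 577.21 m

577 m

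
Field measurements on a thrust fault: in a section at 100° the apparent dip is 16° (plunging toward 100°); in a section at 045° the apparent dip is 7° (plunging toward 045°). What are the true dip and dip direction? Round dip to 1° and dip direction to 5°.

true dip 16°, dip direction 110°

Each apparent-dip line lies in the plane. As unit vectors (x east, y north, z up), v₁ plunges 16°→100° and v₂ plunges 7°→045°.
n = v₁ × v₂ = (0.214, -0.078, 0.782) (taken with n_z > 0).
tan δ = √(n_x²+n_y²)/n_z = 0.228/0.782, so δ = 16.2°.
Dip direction = azimuth of (n_x, n_y) = atan2(0.214, -0.078) = 110°.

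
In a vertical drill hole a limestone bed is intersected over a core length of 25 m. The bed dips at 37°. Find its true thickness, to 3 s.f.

True thickness t = h · cos(dip) = 25 × cos 37°
t = 25 × 0.7986 = 19.966 m

20.0 m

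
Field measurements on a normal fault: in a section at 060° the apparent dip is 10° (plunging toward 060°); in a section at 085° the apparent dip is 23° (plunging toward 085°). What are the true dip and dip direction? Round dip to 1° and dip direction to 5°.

Each apparent-dip line lies in the plane. As unit vectors (x east, y north, z up), v₁ plunges 10°→060° and v₂ plunges 23°→085°.
Cross product v₁ × v₂ gives the pole to the plane: n ∝ (0.178, -0.174, 0.383).
Dip δ = arctan(|n_h|/n_z) = arctan(0.249/0.383) = 33.0°.
The horizontal component of n points toward azimuth atan2(n_x, n_y) = 134°, the dip direction.

true dip 33°, dip direction 135°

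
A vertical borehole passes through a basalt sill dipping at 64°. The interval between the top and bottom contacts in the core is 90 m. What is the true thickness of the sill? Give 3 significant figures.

39.5 m

True thickness t = h · cos(dip) = 90 × cos 64°
t = 90 × 0.4384 = 39.453 m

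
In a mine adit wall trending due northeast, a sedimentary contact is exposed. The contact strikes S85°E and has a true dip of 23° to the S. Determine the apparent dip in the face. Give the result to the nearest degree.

18°

Angle between strike (S85°E) and section (due northeast): β = 50°.
tan(apparent dip) = tan 23° · sin 50° = 0.3252
α = arctan(0.3252) = 18.01°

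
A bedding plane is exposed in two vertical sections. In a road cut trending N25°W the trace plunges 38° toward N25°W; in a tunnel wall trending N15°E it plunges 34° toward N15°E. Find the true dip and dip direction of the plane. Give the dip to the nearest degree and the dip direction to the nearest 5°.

The two traces are lines in the plane: v₁ = (sin 335°·cos 38°, cos 335°·cos 38°, −sin 38°), v₂ = (sin 15°·cos 34°, cos 15°·cos 34°, −sin 34°).
The plane normal is n = v₁ × v₂ ∝ (-0.094, 0.318, 0.420).
Dip δ = arctan(|n_h|/n_z) = arctan(0.332/0.420) = 38.3°.
Dip direction = azimuth of (n_x, n_y) = atan2(-0.094, 0.318) = 344°.

true dip 38°, dip direction 345°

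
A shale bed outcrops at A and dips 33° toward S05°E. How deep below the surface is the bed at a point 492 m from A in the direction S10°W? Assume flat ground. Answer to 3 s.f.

309 m

The hole lies 15° from the dip direction, so the down-dip offset is 492 × cos 15° = 475.24 m.
Depth = down-dip offset × tan(dip) = 475.24 × tan 33° = 475.24 × 0.6494
Depth = 308.62 m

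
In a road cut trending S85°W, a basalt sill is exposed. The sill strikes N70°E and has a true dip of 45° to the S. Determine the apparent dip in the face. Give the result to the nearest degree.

15°

The section lies 15° from the strike.
tan(apparent dip) = tan 45° · sin 15° = 0.2588
apparent dip = arctan 0.2588 = 14.51°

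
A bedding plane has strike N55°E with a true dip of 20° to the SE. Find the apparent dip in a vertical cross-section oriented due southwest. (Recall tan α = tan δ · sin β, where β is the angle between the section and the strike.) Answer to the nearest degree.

4°

Angle between strike (N55°E) and section (due southwest): β = 10°.
tan(apparent dip) = tan 20° · sin 10° = 0.0632
α = arctan(0.0632) = 3.62°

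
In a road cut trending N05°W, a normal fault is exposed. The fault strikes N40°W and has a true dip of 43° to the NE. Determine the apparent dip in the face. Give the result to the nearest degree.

28°

Angle between strike (N40°W) and section (N05°W): β = 35°.
tan α = tan 43° × sin 35° = 0.9325 × 0.5736 = 0.5349
apparent dip = arctan 0.5349 = 28.14°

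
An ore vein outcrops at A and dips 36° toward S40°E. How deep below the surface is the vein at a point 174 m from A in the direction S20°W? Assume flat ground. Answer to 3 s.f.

63.2 m

The hole lies 60° from the dip direction, so the down-dip offset is 174 × cos 60° = 87.00 m.
Depth = down-dip offset × tan(dip) = 87.00 × tan 36° = 87.00 × 0.7265
Depth = 63.21 m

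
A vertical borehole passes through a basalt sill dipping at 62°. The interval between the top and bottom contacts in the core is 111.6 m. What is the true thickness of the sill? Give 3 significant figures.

True thickness t = h · cos(dip) = 111.6 × cos 62°
t = 111.6 × 0.4695 = 52.393 m

52.4 m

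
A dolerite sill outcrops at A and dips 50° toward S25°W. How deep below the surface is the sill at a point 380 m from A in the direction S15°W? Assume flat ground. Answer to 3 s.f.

The hole lies 10° from the dip direction, so the down-dip offset is 380 × cos 10° = 374.23 m.
Depth = down-dip offset × tan(dip) = 374.23 × tan 50° = 374.23 × 1.1918
Depth = 445.99 m

446 m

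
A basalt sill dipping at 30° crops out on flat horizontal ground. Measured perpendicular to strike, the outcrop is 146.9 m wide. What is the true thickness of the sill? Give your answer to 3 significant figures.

True thickness t = w · sin(dip) = 146.9 × sin 30°
t = 146.9 × 0.5000 = 73.450 m

73.4 m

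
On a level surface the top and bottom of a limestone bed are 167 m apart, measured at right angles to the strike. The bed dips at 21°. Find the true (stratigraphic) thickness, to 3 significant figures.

59.8 m

True thickness t = w · sin(dip) = 167 × sin 21°
t = 167 × 0.3584 = 59.847 m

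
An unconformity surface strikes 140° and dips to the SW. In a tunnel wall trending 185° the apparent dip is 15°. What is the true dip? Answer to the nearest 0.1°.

20.8°

The section is 45° from the strike.
tan δ = tan α / sin β = tan 15° / sin 45° = 0.2679 / 0.7071 = 0.3789
true dip = arctan 0.3789 = 20.75°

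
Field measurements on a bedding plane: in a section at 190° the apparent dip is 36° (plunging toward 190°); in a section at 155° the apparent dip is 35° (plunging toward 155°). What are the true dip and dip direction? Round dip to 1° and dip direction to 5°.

true dip 37°, dip direction 175°

The two traces are lines in the plane: v₁ = (sin 190°·cos 36°, cos 190°·cos 36°, −sin 36°), v₂ = (sin 155°·cos 35°, cos 155°·cos 35°, −sin 35°).
The plane normal is n = v₁ × v₂ ∝ (0.021, -0.284, 0.380).
True dip = arccos(n_z / |n|) = arccos(0.8003) = 36.8°.
Dip direction = azimuth of (n_x, n_y) = atan2(0.021, -0.284) = 176°.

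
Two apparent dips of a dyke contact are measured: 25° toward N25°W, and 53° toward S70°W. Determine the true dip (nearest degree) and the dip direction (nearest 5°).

true dip 54°, dip direction 265°

The two traces are lines in the plane: v₁ = (sin 335°·cos 25°, cos 335°·cos 25°, −sin 25°), v₂ = (sin 250°·cos 53°, cos 250°·cos 53°, −sin 53°).
The plane normal is n = v₁ × v₂ ∝ (-0.743, -0.067, 0.543).
Dip δ = arctan(|n_h|/n_z) = arctan(0.746/0.543) = 53.9°.
The horizontal component of n points toward azimuth atan2(n_x, n_y) = 265°, the dip direction.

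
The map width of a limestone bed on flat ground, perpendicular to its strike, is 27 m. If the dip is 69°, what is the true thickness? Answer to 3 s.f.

True thickness t = w · sin(dip) = 27 × sin 69°
t = 27 × 0.9336 = 25.207 m

25.2 m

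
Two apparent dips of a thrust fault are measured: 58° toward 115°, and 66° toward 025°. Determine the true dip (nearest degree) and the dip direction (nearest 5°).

Represent each trace as a vector plunging at its apparent dip toward its trend (east-north-up frame): v₁ = (0.480, -0.224, -0.848), v₂ = (0.172, 0.369, -0.914).
The plane normal is n = v₁ × v₂ ∝ (0.517, 0.293, 0.216).
tan δ = √(n_x²+n_y²)/n_z = 0.594/0.216, so δ = 70.1°.
Dip direction = azimuth of (n_x, n_y) = atan2(0.517, 0.293) = 60°.

true dip 70°, dip direction 060°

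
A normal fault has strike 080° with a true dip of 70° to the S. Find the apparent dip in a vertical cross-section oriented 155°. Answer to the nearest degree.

69°

Angle between strike (080°) and section (155°): β = 75°.
tan(apparent dip) = tan 70° · sin 75° = 2.6539
apparent dip = arctan 2.6539 = 69.35°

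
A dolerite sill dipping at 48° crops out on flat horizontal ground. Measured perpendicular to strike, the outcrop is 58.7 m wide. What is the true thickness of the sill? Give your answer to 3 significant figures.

True thickness t = w · sin(dip) = 58.7 × sin 48°
t = 58.7 × 0.7431 = 43.623 m

43.6 m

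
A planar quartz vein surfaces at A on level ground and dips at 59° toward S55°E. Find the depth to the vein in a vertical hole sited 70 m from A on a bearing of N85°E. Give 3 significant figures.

89.2 m

The hole lies 40° from the dip direction, so the down-dip offset is 70 × cos 40° = 53.62 m.
Depth = down-dip offset × tan(dip) = 53.62 × tan 59° = 53.62 × 1.6643
Depth = 89.24 m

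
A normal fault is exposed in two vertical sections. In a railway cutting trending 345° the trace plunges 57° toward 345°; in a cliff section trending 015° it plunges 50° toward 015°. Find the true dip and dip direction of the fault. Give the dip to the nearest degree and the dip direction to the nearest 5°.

Represent each trace as a vector plunging at its apparent dip toward its trend (east-north-up frame): v₁ = (-0.141, 0.526, -0.839), v₂ = (0.166, 0.621, -0.766).
n = v₁ × v₂ = (-0.118, 0.248, 0.175) (taken with n_z > 0).
Dip δ = arctan(|n_h|/n_z) = arctan(0.274/0.175) = 57.4°.
Dip direction = atan2(-0.118, 0.248) = 335° (azimuth of n's horizontal projection).

true dip 57°, dip direction 335°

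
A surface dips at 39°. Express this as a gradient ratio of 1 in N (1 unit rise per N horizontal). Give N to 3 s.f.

1 : N means tan θ = 1/N, so N = 1/tan 39° = 1/0.8098

1 in 1.23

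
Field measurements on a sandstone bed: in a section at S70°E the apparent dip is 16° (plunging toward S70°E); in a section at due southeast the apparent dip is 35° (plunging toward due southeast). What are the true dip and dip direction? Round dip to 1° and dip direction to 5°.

true dip 47°, dip direction 185°

The two traces are lines in the plane: v₁ = (sin 110°·cos 16°, cos 110°·cos 16°, −sin 16°), v₂ = (sin 135°·cos 35°, cos 135°·cos 35°, −sin 35°).
n = v₁ × v₂ = (-0.029, -0.358, 0.333) (taken with n_z > 0).
tan δ = √(n_x²+n_y²)/n_z = 0.360/0.333, so δ = 47.2°.
Dip direction = azimuth of (n_x, n_y) = atan2(-0.029, -0.358) = 185°.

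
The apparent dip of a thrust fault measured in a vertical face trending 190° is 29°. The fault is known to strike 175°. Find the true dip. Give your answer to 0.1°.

β = acute angle between strike 175° and section 190° = 15°.
tan δ = tan α / sin β = tan 29° / sin 15° = 0.5543 / 0.2588 = 2.1417
δ = arctan(2.1417) = 64.97°

65.0°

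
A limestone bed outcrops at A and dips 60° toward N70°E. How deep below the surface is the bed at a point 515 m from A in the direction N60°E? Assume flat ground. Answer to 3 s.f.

878 m

The hole lies 10° from the dip direction, so the down-dip offset is 515 × cos 10° = 507.18 m.
Depth = down-dip offset × tan(dip) = 507.18 × tan 60° = 507.18 × 1.7321
Depth = 878.45 m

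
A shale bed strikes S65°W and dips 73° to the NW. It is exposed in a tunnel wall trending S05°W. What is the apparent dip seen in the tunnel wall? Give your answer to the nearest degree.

71°

The strike is S65°W and the section trends S05°W; the acute angle between them is β = 60°.
tan(apparent dip) = tan 73° · sin 60° = 2.8326
apparent dip = arctan 2.8326 = 70.56°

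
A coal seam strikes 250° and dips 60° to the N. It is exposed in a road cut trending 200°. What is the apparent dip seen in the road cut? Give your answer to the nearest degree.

The strike is 250° and the section trends 200°; the acute angle between them is β = 50°.
tan(apparent dip) = tan 60° · sin 50° = 1.3268
apparent dip = arctan 1.3268 = 53.00°

53°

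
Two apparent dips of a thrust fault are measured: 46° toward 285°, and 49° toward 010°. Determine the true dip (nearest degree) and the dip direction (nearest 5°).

true dip 56°, dip direction 330°

Represent each trace as a vector plunging at its apparent dip toward its trend (east-north-up frame): v₁ = (-0.671, 0.180, -0.719), v₂ = (0.114, 0.646, -0.755).
The plane normal is n = v₁ × v₂ ∝ (-0.329, 0.588, 0.454).
True dip = arccos(n_z / |n|) = arccos(0.5586) = 56.0°.
The horizontal component of n points toward azimuth atan2(n_x, n_y) = 331°, the dip direction.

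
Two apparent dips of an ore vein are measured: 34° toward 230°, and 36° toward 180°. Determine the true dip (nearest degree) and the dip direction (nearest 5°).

Each apparent-dip line lies in the plane. As unit vectors (x east, y north, z up), v₁ plunges 34°→230° and v₂ plunges 36°→180°.
Cross product v₁ × v₂ gives the pole to the plane: n ∝ (-0.139, -0.373, 0.514).
Dip δ = arctan(|n_h|/n_z) = arctan(0.398/0.514) = 37.8°.
Dip direction = azimuth of (n_x, n_y) = atan2(-0.139, -0.373) = 200°.

true dip 38°, dip direction 200°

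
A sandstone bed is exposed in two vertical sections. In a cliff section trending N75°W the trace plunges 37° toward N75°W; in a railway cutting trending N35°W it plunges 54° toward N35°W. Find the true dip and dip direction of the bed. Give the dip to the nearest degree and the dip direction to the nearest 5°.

true dip 55°, dip direction 345°

Represent each trace as a vector plunging at its apparent dip toward its trend (east-north-up frame): v₁ = (-0.771, 0.207, -0.602), v₂ = (-0.337, 0.481, -0.809).
The plane normal is n = v₁ × v₂ ∝ (-0.123, 0.421, 0.302).
tan δ = √(n_x²+n_y²)/n_z = 0.439/0.302, so δ = 55.5°.
The horizontal component of n points toward azimuth atan2(n_x, n_y) = 344°, the dip direction.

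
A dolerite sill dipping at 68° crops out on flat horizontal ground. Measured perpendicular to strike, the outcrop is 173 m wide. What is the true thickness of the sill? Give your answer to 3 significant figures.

160 m

True thickness t = w · sin(dip) = 173 × sin 68°
t = 173 × 0.9272 = 160.403 m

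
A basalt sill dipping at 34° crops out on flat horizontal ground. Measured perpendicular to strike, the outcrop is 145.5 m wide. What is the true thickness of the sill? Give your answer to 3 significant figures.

81.4 m

True thickness t = w · sin(dip) = 145.5 × sin 34°
t = 145.5 × 0.5592 = 81.363 m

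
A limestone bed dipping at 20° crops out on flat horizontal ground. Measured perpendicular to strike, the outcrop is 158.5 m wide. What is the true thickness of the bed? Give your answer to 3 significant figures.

True thickness t = w · sin(dip) = 158.5 × sin 20°
t = 158.5 × 0.3420 = 54.210 m

54.2 m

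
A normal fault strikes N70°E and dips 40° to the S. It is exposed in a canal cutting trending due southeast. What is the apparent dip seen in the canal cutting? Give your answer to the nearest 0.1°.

37.3°

The strike is N70°E and the section trends due southeast; the acute angle between them is β = 65°.
tan(apparent dip) = tan 40° · sin 65° = 0.7605
apparent dip = arctan 0.7605 = 37.25°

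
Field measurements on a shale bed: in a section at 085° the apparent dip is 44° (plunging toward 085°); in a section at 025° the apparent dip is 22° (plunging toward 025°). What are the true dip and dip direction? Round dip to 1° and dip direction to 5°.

Each apparent-dip line lies in the plane. As unit vectors (x east, y north, z up), v₁ plunges 44°→085° and v₂ plunges 22°→025°.
Cross product v₁ × v₂ gives the pole to the plane: n ∝ (0.560, -0.004, 0.578).
Dip δ = arctan(|n_h|/n_z) = arctan(0.560/0.578) = 44.1°.
Dip direction = azimuth of (n_x, n_y) = atan2(0.560, -0.004) = 90°.

true dip 44°, dip direction 090°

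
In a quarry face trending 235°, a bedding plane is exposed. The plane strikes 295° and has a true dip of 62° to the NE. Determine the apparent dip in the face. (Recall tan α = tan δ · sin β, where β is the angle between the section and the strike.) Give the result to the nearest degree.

58°

The section lies 60° from the strike.
tan(apparent dip) = tan 62° · sin 60° = 1.6288
α = arctan(1.6288) = 58.45°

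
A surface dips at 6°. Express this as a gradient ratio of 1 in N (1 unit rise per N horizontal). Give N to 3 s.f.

1 in 9.51

1 : N means tan θ = 1/N, so N = 1/tan 6° = 1/0.1051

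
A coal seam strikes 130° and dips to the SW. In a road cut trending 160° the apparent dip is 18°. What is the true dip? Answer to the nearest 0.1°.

β = acute angle between strike 130° and section 160° = 30°.
tan(true dip) = tan 18° / sin 30° = 0.6498
true dip = arctan 0.6498 = 33.02°

33.0°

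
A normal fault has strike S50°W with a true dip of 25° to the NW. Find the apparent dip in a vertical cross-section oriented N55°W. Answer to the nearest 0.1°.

The strike is S50°W and the section trends N55°W; the acute angle between them is β = 75°.
tan α = tan 25° × sin 75° = 0.4663 × 0.9659 = 0.4504
α = arctan(0.4504) = 24.25°

24.2°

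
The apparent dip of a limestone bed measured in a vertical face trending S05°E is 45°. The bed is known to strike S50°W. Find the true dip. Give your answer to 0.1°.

50.7°

β = acute angle between strike S50°W and section S05°E = 55°.
tan δ = tan α / sin β = tan 45° / sin 55° = 1.0000 / 0.8192 = 1.2208
δ = arctan(1.2208) = 50.68°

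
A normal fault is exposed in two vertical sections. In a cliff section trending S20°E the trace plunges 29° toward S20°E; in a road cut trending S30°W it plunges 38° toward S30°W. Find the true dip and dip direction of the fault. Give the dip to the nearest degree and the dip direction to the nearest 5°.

true dip 38°, dip direction 205°

Represent each trace as a vector plunging at its apparent dip toward its trend (east-north-up frame): v₁ = (0.299, -0.822, -0.485), v₂ = (-0.394, -0.682, -0.616).
n = v₁ × v₂ = (-0.175, -0.375, 0.528) (taken with n_z > 0).
tan δ = √(n_x²+n_y²)/n_z = 0.414/0.528, so δ = 38.1°.
Dip direction = atan2(-0.175, -0.375) = 205° (azimuth of n's horizontal projection).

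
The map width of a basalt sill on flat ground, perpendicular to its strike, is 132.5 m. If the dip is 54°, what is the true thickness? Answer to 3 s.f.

107 m

True thickness t = w · sin(dip) = 132.5 × sin 54°
t = 132.5 × 0.8090 = 107.195 m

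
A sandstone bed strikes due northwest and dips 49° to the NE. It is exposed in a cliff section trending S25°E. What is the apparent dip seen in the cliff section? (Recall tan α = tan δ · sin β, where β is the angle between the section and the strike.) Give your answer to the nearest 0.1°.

21.5°

The strike is due northwest and the section trends S25°E; the acute angle between them is β = 20°.
tan(apparent dip) = tan 49° · sin 20° = 0.3934
apparent dip = arctan 0.3934 = 21.48°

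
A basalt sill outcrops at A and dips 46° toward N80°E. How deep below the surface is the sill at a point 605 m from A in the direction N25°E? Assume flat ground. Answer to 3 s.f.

The hole lies 55° from the dip direction, so the down-dip offset is 605 × cos 55° = 347.01 m.
Depth = down-dip offset × tan(dip) = 347.01 × tan 46° = 347.01 × 1.0355
Depth = 359.34 m

359 m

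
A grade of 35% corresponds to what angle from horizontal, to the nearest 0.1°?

19.3°

tan θ = 35/100 = 0.3500
θ = arctan(0.3500) = 19.29°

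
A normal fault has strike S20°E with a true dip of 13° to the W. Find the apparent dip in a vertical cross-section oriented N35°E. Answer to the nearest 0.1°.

Angle between strike (S20°E) and section (N35°E): β = 55°.
tan α = tan 13° × sin 55° = 0.2309 × 0.8192 = 0.1891
apparent dip = arctan 0.1891 = 10.71°

10.7°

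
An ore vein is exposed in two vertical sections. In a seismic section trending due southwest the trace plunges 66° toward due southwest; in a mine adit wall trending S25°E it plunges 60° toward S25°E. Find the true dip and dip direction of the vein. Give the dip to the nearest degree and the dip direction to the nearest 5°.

true dip 68°, dip direction 200°

Represent each trace as a vector plunging at its apparent dip toward its trend (east-north-up frame): v₁ = (-0.288, -0.288, -0.914), v₂ = (0.211, -0.453, -0.866).
Cross product v₁ × v₂ gives the pole to the plane: n ∝ (-0.165, -0.442, 0.191).
Dip δ = arctan(|n_h|/n_z) = arctan(0.472/0.191) = 68.0°.
The horizontal component of n points toward azimuth atan2(n_x, n_y) = 200°, the dip direction.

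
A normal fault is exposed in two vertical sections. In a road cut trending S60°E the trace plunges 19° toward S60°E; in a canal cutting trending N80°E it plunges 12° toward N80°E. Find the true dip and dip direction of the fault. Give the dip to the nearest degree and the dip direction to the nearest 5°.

true dip 19°, dip direction 135°

Each apparent-dip line lies in the plane. As unit vectors (x east, y north, z up), v₁ plunges 19°→S60°E and v₂ plunges 12°→N80°E.
The plane normal is n = v₁ × v₂ ∝ (0.154, -0.143, 0.594).
Dip δ = arctan(|n_h|/n_z) = arctan(0.210/0.594) = 19.5°.
Dip direction = atan2(0.154, -0.143) = 133° (azimuth of n's horizontal projection).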